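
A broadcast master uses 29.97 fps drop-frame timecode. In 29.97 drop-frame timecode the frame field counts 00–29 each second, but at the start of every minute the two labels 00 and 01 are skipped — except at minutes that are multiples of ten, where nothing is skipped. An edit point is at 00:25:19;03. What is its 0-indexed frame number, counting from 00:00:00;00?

As if non-drop at 30 labels/s: (0 × 3600 + 25 × 60 + 19) × 30 + 3 = 45573.
Minute boundaries passed: 25; those not divisible by 10: 25 − 2 = 23; dropped labels = 2 × 23 = 46.
Actual frame index = 45573 − 46 = 45527.

45527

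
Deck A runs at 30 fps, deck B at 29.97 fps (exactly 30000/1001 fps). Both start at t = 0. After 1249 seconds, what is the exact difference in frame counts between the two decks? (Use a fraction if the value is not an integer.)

37470/1001 frames

A emits 30 × 1249 = 37470 frames; B emits 30000/1001 × 1249 = 37470000/1001.
Difference = 37470/1001 frames (≈ 37.4326); B is behind A.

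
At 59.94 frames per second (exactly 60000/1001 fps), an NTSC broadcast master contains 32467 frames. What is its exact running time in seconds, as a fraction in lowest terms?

32499467/60000 seconds

Running time = 32467 ÷ (60000/1001) = 32467 × 1001/60000 = 32499467/60000 s.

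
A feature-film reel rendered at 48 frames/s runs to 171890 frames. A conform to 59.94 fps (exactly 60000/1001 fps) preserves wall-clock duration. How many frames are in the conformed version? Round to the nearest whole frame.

Frames at target rate = 171890 × (60000/1001) / (48) = 214862500/1001 ≈ 214647.852.
Nearest whole frame: 214648.

214648 frames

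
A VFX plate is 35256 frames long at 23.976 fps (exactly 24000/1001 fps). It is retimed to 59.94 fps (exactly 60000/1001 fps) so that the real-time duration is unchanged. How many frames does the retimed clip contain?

88140 frames

Target frames = source frames × (target rate / source rate) = 35256 × (60000/1001)/(24000/1001) = 35256 × 5/2 = 88140.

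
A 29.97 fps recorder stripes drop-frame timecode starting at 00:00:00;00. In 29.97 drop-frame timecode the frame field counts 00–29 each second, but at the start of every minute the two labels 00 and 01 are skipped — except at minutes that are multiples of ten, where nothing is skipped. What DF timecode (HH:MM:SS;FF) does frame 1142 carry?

Ten DF minutes hold 17982 frames, so frame 1142 lies in block 0 (frames 0–17981) with 1142 frames into that block.
The block's first minute is 1800 frames and the rest 1798 each; 1142 frames reaches minute 0, so 0 × 18 + 0 × 2 = 0 labels have been skipped so far.
Adding those back, label number 1142 + 0 = 1142 at 30 labels/s is 38 s + 2 f = 0 h 0 min 38 s frame 2, i.e. 00:00:38;02.

00:00:38;02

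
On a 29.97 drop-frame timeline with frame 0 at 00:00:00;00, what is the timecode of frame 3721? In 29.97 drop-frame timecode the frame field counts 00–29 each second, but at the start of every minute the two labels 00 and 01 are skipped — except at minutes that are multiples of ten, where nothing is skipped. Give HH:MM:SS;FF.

Each 10-minute DF block holds 10 × 60 × 30 − 9 × 2 = 17982 frames. 3721 ÷ 17982 → 0 full blocks, remainder 3721.
Within the partial block the first minute is 1800 frames and each further minute 1798, so 2 further minute boundaries passed. Total skipped labels = 18 × 0 + 2 × 2 = 4.
Non-drop label index = 3721 + 4 = 3725; at 30 labels/s that is 00:02:04:05, i.e. DF 00:02:04;05.

00:02:04;05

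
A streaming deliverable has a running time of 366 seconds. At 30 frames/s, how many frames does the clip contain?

Frames = 366 × 30 = 10980.

10980 frames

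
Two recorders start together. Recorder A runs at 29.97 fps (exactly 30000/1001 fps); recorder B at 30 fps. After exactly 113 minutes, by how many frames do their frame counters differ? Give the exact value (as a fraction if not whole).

203400/1001 frames

113 min = 6780 s.
A emits 30000/1001 × 6780 = 203400000/1001 frames; B emits 30 × 6780 = 203400.
Difference = 203400/1001 frames (≈ 203.1968); B is ahead of A.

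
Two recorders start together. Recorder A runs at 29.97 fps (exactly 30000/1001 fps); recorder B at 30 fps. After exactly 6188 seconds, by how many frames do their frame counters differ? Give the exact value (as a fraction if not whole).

A emits 30000/1001 × 6188 = 2040000/11 frames; B emits 30 × 6188 = 185640.
Difference = 2040/11 frames (≈ 185.4545); B is ahead of A.

2040/11 frames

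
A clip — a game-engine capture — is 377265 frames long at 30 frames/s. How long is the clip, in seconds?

Running time = 377265 / (30) = 12575.5 s.

12575.5 seconds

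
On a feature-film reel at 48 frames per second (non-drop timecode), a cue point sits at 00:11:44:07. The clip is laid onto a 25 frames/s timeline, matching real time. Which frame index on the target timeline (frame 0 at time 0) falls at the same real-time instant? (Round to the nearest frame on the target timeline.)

Source frame index: (0×3600 + 11×60 + 44) × 48 + 7 = 33799.
Real time: 33799 / (48) = 33799/48 s.
Target frame: (33799/48) × (25) = 844975/48 ≈ 17603.646 → 17604.

frame 17604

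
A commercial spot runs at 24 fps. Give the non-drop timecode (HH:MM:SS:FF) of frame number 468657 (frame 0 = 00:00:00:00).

05:25:27:09

468657 ÷ 24 = 19527 full seconds, remainder 9 frames.
19527 s = 5 h 25 min 27 s.
Timecode: 05:25:27:09.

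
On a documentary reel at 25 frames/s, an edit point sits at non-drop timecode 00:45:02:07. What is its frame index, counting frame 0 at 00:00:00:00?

Total seconds to the label: (0 × 3600 + 45 × 60 + 2) = 2702.
Frame index = 2702 × 25 + 7 = 67557.

67557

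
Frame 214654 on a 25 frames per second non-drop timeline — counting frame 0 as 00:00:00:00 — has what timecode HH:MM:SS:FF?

214654 ÷ 25 = 8586 full seconds, remainder 4 frames.
8586 s = 2 h 23 min 6 s.
Timecode: 02:23:06:04.

02:23:06:04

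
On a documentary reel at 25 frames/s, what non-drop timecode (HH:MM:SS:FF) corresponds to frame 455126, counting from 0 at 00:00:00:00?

05:03:25:01

455126 ÷ 25 = 18205 full seconds, remainder 1 frame.
18205 s = 5 h 3 min 25 s.
Timecode: 05:03:25:01.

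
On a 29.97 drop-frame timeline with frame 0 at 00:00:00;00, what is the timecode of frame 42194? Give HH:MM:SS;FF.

00:23:27;26

Each 10-minute DF block holds 10 × 60 × 30 − 9 × 2 = 17982 frames. 42194 ÷ 17982 → 2 full blocks, remainder 6230.
Within the partial block the first minute is 1800 frames and each further minute 1798, so 3 further minute boundaries passed. Total skipped labels = 18 × 2 + 2 × 3 = 42.
Non-drop label index = 42194 + 42 = 42236; at 30 labels/s that is 00:23:27:26, i.e. DF 00:23:27;26.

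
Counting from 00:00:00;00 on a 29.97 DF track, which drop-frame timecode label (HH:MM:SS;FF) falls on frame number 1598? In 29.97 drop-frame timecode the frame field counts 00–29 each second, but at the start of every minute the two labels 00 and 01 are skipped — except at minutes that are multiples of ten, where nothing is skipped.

Each 10-minute DF block holds 10 × 60 × 30 − 9 × 2 = 17982 frames. 1598 ÷ 17982 → 0 full blocks, remainder 1598.
Within the partial block the first minute is 1800 frames and each further minute 1798, so 0 further minute boundaries passed. Total skipped labels = 18 × 0 + 2 × 0 = 0.
Non-drop label index = 1598 + 0 = 1598; at 30 labels/s that is 00:00:53:08, i.e. DF 00:00:53;08.

00:00:53;08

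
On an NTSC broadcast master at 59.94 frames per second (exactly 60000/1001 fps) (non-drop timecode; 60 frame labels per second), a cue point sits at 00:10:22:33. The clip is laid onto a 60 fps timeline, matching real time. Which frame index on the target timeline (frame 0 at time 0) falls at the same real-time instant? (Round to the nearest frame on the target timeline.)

frame 37390

Source frame index: (0×3600 + 10×60 + 22) × 60 + 33 = 37353.
Real time: 37353 / (60000/1001) = 12463451/20000 s.
Target frame: (12463451/20000) × (60) = 37390353/1000 ≈ 37390.353 → 37390.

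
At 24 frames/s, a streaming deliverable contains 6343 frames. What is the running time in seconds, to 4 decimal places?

Running time = 6343 × 1/24 = 6343/24 s ≈ 264.2917 s.

264.2917 seconds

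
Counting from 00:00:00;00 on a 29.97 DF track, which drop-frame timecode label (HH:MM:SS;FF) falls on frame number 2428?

00:01:21;00

Ten DF minutes hold 17982 frames, so frame 2428 lies in block 0 (frames 0–17981) with 2428 frames into that block.
The block's first minute is 1800 frames and the rest 1798 each; 2428 frames reaches minute 1, so 0 × 18 + 1 × 2 = 2 labels have been skipped so far.
Adding those back, label number 2428 + 2 = 2430 at 30 labels/s is 81 s + 0 f = 0 h 1 min 21 s frame 0, i.e. 00:01:21;00.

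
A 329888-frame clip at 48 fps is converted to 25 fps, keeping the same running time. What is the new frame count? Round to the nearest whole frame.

171817 frames

Frames at target rate = 329888 × (25) / (48) = 515450/3 ≈ 171816.667.
Nearest whole frame: 171817.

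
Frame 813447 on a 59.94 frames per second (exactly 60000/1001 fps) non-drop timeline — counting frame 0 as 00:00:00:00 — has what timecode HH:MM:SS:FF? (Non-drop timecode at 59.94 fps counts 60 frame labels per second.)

03:45:57:27

813447 ÷ 60 = 13557 full seconds, remainder 27 frames.
13557 s = 3 h 45 min 57 s.
Timecode: 03:45:57:27.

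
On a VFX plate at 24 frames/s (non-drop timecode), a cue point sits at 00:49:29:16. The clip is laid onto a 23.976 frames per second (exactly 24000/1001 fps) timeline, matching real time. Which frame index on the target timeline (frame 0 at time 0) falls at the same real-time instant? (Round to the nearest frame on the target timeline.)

Source frame index: (0×3600 + 49×60 + 29) × 24 + 16 = 71272.
Real time: 71272 / (24) = 8909/3 s.
Target frame: (8909/3) × (24000/1001) = 71272000/1001 ≈ 71200.799 → 71201.

frame 71201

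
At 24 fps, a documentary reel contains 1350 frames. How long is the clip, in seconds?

56.25 seconds

Running time = 1350 / (24) = 56.25 s.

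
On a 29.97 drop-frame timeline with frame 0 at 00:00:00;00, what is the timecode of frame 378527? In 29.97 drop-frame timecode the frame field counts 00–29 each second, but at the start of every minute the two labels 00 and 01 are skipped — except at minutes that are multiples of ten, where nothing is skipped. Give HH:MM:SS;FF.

Ten DF minutes hold 17982 frames, so frame 378527 lies in block 21 (frames 377622–395603) with 905 frames into that block.
The block's first minute is 1800 frames and the rest 1798 each; 905 frames reaches minute 0, so 21 × 18 + 0 × 2 = 378 labels have been skipped so far.
Adding those back, label number 378527 + 378 = 378905 at 30 labels/s is 12630 s + 5 f = 3 h 30 min 30 s frame 5, i.e. 03:30:30;05.

03:30:30;05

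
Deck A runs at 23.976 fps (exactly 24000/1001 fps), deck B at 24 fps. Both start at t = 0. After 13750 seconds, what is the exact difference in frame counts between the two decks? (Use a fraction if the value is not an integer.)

30000/91 frames

A emits 24000/1001 × 13750 = 30000000/91 frames; B emits 24 × 13750 = 330000.
Difference = 30000/91 frames (≈ 329.6703); B is ahead of A.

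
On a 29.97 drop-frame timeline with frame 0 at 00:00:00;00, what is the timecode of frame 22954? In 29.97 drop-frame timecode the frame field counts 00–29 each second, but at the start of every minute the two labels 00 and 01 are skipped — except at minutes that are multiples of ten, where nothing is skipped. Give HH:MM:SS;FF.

Each 10-minute DF block holds 10 × 60 × 30 − 9 × 2 = 17982 frames. 22954 ÷ 17982 → 1 full block, remainder 4972.
Within the partial block the first minute is 1800 frames and each further minute 1798, so 2 further minute boundaries passed. Total skipped labels = 18 × 1 + 2 × 2 = 22.
Non-drop label index = 22954 + 22 = 22976; at 30 labels/s that is 00:12:45:26, i.e. DF 00:12:45;26.

00:12:45;26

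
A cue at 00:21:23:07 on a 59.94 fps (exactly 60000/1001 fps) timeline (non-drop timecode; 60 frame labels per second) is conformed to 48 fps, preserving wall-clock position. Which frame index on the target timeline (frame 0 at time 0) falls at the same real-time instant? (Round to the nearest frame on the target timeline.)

frame 61651

Source frame index: (0×3600 + 21×60 + 23) × 60 + 7 = 76987.
Real time: 76987 / (60000/1001) = 77063987/60000 s.
Target frame: (77063987/60000) × (48) = 77063987/1250 ≈ 61651.190 → 61651.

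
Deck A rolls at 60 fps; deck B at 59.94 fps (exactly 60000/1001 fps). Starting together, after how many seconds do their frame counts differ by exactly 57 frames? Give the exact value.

The gap grows by |60000/1001 − 60| = 60/1001 frames per second.
Time for a 57-frame gap: 57 ÷ (60/1001) = 950.95 s.

950.95 seconds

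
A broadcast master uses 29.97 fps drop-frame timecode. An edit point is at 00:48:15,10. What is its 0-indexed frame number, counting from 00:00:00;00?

86772

Complete 10-minute blocks: 4, each 17982 frames → 71928.
Remaining 8 whole minutes in the current block: 1800 + 7 × 1798 = 14386 frames.
Within the current minute: 15 × 30 + 10 − 2 = 458 (labels ;00/;01 skipped at this minute). Total = 71928 + 14386 + 458 = 86772.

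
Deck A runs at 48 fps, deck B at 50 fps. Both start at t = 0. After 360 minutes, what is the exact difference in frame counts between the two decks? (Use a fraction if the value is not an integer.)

360 min = 21600 s.
A emits 48 × 21600 = 1036800 frames; B emits 50 × 21600 = 1080000.
Difference = 43200 frames; B is ahead of A.

43200 frames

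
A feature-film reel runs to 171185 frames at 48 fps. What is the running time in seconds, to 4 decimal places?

3566.3542 seconds

Running time = 171185 × 1/48 = 171185/48 s ≈ 3566.3542 s.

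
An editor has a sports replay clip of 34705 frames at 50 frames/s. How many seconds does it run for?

Running time = 34705 / (50) = 694.1 s.

694.1 seconds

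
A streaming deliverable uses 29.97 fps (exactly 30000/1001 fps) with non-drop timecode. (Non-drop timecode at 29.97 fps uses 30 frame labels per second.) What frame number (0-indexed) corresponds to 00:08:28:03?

15243

Total seconds to the label: (0 × 3600 + 8 × 60 + 28) = 508.
Frame index = 508 × 30 + 3 = 15243.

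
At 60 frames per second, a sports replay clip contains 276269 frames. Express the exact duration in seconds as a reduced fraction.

276269/60 seconds

Running time = 276269 ÷ (60) = 276269 × 1/60 = 276269/60 s.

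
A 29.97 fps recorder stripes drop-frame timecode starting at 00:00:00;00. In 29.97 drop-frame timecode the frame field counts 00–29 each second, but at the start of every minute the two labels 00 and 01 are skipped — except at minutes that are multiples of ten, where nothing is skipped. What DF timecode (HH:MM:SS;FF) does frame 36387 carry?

Each 10-minute DF block holds 10 × 60 × 30 − 9 × 2 = 17982 frames. 36387 ÷ 17982 → 2 full blocks, remainder 423.
Within the partial block the first minute is 1800 frames and each further minute 1798, so 0 further minute boundaries passed. Total skipped labels = 18 × 2 + 2 × 0 = 36.
Non-drop label index = 36387 + 36 = 36423; at 30 labels/s that is 00:20:14:03, i.e. DF 00:20:14;03.

00:20:14;03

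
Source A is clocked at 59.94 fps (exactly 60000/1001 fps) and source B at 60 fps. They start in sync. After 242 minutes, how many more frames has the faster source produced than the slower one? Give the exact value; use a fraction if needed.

79200/91 frames

242 min = 14520 s.
A emits 60000/1001 × 14520 = 79200000/91 frames; B emits 60 × 14520 = 871200.
Difference = 79200/91 frames (≈ 870.3297); B is ahead of A.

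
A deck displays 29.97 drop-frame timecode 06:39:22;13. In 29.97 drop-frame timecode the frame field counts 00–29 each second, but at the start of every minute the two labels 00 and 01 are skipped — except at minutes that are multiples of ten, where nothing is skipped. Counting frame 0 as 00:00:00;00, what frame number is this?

718153

Complete 10-minute blocks: 39, each 17982 frames → 701298.
Remaining 9 whole minutes in the current block: 1800 + 8 × 1798 = 16184 frames.
Within the current minute: 22 × 30 + 13 − 2 = 671 (labels ;00/;01 skipped at this minute). Total = 701298 + 16184 + 671 = 718153.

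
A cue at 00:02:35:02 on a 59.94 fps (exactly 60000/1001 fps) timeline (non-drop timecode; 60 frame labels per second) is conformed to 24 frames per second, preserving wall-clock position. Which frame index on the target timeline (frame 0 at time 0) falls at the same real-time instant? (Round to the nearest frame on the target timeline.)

Source frame index: (0×3600 + 2×60 + 35) × 60 + 2 = 9302.
Real time: 9302 / (60000/1001) = 4655651/30000 s.
Target frame: (4655651/30000) × (24) = 4655651/1250 ≈ 3724.521 → 3725.

frame 3725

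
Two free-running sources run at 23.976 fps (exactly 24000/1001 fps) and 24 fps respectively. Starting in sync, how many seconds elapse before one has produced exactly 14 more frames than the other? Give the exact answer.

7007/12 seconds

The gap grows by |24 − 24000/1001| = 24/1001 frames per second.
Time for a 14-frame gap: 14 ÷ (24/1001) = 7007/12 s.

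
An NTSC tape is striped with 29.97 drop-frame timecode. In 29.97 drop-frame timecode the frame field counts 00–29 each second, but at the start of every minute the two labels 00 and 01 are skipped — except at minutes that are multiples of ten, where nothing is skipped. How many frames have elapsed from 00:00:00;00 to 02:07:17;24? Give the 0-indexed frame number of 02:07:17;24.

Complete 10-minute blocks: 12, each 17982 frames → 215784.
Remaining 7 whole minutes in the current block: 1800 + 6 × 1798 = 12588 frames.
Within the current minute: 17 × 30 + 24 − 2 = 532 (labels ;00/;01 skipped at this minute). Total = 215784 + 12588 + 532 = 228904.

228904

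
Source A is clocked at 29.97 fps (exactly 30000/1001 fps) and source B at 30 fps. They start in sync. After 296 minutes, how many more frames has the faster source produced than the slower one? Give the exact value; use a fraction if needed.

532800/1001 frames

296 min = 17760 s.
A emits 30000/1001 × 17760 = 532800000/1001 frames; B emits 30 × 17760 = 532800.
Difference = 532800/1001 frames (≈ 532.2677); B is ahead of A.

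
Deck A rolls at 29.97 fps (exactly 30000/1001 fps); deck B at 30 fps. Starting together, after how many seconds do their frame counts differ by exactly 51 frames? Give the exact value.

The gap grows by |30 − 30000/1001| = 30/1001 frames per second.
Time for a 51-frame gap: 51 ÷ (30/1001) = 1701.7 s.

1701.7 seconds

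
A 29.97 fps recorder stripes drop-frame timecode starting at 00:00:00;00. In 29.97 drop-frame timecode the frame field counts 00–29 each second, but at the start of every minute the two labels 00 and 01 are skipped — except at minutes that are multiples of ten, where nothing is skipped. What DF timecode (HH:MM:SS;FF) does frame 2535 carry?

00:01:24;17

Ten DF minutes hold 17982 frames, so frame 2535 lies in block 0 (frames 0–17981) with 2535 frames into that block.
The block's first minute is 1800 frames and the rest 1798 each; 2535 frames reaches minute 1, so 0 × 18 + 1 × 2 = 2 labels have been skipped so far.
Adding those back, label number 2535 + 2 = 2537 at 30 labels/s is 84 s + 17 f = 0 h 1 min 24 s frame 17, i.e. 00:01:24;17.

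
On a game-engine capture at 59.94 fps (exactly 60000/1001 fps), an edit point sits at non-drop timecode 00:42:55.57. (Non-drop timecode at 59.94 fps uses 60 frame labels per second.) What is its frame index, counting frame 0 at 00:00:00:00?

frame 154557

Total seconds to the label: (0 × 3600 + 42 × 60 + 55) = 2575.
Frame index = 2575 × 60 + 57 = 154557.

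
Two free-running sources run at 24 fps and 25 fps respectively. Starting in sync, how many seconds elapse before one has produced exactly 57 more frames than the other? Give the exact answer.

The gap grows by |25 − 24| = 1 frame per second.
Time for a 57-frame gap: 57 ÷ (1) = 57 s.

57 seconds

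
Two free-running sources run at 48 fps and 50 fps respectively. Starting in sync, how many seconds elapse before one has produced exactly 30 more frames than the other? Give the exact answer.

The gap grows by |50 − 48| = 2 frames per second.
Time for a 30-frame gap: 30 ÷ (2) = 15 s.

15 seconds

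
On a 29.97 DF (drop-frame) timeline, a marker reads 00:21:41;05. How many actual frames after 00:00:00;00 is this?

38997

Complete 10-minute blocks: 2, each 17982 frames → 35964.
Remaining 1 whole minute in the current block: 1800 + 0 × 1798 = 1800 frames.
Within the current minute: 41 × 30 + 5 − 2 = 1233 (labels ;00/;01 skipped at this minute). Total = 35964 + 1800 + 1233 = 38997.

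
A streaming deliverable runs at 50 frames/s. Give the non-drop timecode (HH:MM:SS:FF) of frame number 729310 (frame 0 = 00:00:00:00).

729310 ÷ 50 = 14586 full seconds, remainder 10 frames.
14586 s = 4 h 3 min 6 s.
Timecode: 04:03:06:10.

04:03:06:10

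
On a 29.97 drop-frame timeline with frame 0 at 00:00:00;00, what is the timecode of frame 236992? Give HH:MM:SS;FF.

Each 10-minute DF block holds 10 × 60 × 30 − 9 × 2 = 17982 frames. 236992 ÷ 17982 → 13 full blocks, remainder 3226.
Within the partial block the first minute is 1800 frames and each further minute 1798, so 1 further minute boundary passed. Total skipped labels = 18 × 13 + 2 × 1 = 236.
Non-drop label index = 236992 + 236 = 237228; at 30 labels/s that is 02:11:47:18, i.e. DF 02:11:47;18.

02:11:47;18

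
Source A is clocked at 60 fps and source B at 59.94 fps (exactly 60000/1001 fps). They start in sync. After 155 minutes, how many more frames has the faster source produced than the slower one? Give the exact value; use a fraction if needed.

558000/1001 frames

155 min = 9300 s.
A emits 60 × 9300 = 558000 frames; B emits 60000/1001 × 9300 = 558000000/1001.
Difference = 558000/1001 frames (≈ 557.4426); B is behind A.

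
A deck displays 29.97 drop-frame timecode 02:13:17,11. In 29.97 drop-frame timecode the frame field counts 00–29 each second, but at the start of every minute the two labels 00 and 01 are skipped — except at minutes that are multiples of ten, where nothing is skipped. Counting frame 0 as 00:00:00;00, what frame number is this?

239681

As if non-drop at 30 labels/s: (2 × 3600 + 13 × 60 + 17) × 30 + 11 = 239921.
Minute boundaries passed: 133; those not divisible by 10: 133 − 13 = 120; dropped labels = 2 × 120 = 240.
Actual frame index = 239921 − 240 = 239681.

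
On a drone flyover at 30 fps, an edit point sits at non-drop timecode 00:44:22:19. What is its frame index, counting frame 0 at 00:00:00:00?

79879

Total seconds to the label: (0 × 3600 + 44 × 60 + 22) = 2662.
Frame index = 2662 × 30 + 19 = 79879.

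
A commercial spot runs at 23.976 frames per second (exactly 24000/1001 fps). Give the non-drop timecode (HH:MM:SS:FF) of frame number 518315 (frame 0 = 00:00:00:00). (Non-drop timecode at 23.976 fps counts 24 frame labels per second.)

518315 ÷ 24 = 21596 full seconds, remainder 11 frames.
21596 s = 5 h 59 min 56 s.
Timecode: 05:59:56:11.

05:59:56:11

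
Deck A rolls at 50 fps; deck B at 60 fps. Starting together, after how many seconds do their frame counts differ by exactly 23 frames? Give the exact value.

2.3 seconds

The gap grows by |60 − 50| = 10 frames per second.
Time for a 23-frame gap: 23 ÷ (10) = 2.3 s.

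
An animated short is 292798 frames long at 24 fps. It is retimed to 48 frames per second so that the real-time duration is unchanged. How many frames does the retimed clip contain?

585596 frames

Target frames = source frames × (target rate / source rate) = 292798 × (48)/(24) = 292798 × 2 = 585596.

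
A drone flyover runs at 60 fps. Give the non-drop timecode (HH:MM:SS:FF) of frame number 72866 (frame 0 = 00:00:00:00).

00:20:14:26

72866 ÷ 60 = 1214 full seconds, remainder 26 frames.
1214 s = 0 h 20 min 14 s.
Timecode: 00:20:14:26.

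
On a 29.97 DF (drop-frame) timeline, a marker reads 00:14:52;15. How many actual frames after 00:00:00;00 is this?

As if non-drop at 30 labels/s: (0 × 3600 + 14 × 60 + 52) × 30 + 15 = 26775.
Minute boundaries passed: 14; those not divisible by 10: 14 − 1 = 13; dropped labels = 2 × 13 = 26.
Actual frame index = 26775 − 26 = 26749.

26749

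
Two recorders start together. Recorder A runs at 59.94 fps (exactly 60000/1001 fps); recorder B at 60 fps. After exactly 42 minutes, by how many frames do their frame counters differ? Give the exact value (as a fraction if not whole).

42 min = 2520 s.
A emits 60000/1001 × 2520 = 21600000/143 frames; B emits 60 × 2520 = 151200.
Difference = 21600/143 frames (≈ 151.0490); B is ahead of A.

21600/143 frames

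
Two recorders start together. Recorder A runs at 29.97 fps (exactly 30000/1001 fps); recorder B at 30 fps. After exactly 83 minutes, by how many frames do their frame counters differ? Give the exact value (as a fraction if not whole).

83 min = 4980 s.
A emits 30000/1001 × 4980 = 149400000/1001 frames; B emits 30 × 4980 = 149400.
Difference = 149400/1001 frames (≈ 149.2507); B is ahead of A.

149400/1001 frames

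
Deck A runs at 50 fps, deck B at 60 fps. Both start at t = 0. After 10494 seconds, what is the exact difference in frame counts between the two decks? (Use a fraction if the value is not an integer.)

A emits 50 × 10494 = 524700 frames; B emits 60 × 10494 = 629640.
Difference = 104940 frames; B is ahead of A.

104940 frames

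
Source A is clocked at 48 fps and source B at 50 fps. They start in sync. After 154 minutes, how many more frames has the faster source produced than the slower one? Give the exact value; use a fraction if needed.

154 min = 9240 s.
A emits 48 × 9240 = 443520 frames; B emits 50 × 9240 = 462000.
Difference = 18480 frames; B is ahead of A.

18480 frames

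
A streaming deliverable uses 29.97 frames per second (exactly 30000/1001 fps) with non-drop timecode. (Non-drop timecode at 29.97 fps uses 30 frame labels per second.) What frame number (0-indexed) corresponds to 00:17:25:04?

31354

Total seconds to the label: (0 × 3600 + 17 × 60 + 25) = 1045.
Frame index = 1045 × 30 + 4 = 31354.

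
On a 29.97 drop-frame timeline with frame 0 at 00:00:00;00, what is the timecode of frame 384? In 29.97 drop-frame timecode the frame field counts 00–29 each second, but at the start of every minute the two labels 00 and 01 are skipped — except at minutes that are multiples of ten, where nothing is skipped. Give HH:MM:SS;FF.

Each 10-minute DF block holds 10 × 60 × 30 − 9 × 2 = 17982 frames. 384 ÷ 17982 → 0 full blocks, remainder 384.
Within the partial block the first minute is 1800 frames and each further minute 1798, so 0 further minute boundaries passed. Total skipped labels = 18 × 0 + 2 × 0 = 0.
Non-drop label index = 384 + 0 = 384; at 30 labels/s that is 00:00:12:24, i.e. DF 00:00:12;24.

00:00:12;24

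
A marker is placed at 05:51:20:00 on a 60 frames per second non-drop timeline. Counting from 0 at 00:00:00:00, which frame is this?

Total seconds to the label: (5 × 3600 + 51 × 60 + 20) = 21080.
Frame index = 21080 × 60 + 0 = 1264800.

frame 1264800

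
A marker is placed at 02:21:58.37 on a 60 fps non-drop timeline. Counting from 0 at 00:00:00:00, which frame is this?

frame 511117

Total seconds to the label: (2 × 3600 + 21 × 60 + 58) = 8518.
Frame index = 8518 × 60 + 37 = 511117.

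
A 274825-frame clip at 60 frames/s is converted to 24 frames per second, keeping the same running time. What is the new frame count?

109930 frames

Target frames = source frames × (target rate / source rate) = 274825 × (24)/(60) = 274825 × 2/5 = 109930.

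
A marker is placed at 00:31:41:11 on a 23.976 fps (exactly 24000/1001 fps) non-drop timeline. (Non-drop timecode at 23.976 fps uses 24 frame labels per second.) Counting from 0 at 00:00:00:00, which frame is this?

frame 45635

Total seconds to the label: (0 × 3600 + 31 × 60 + 41) = 1901.
Frame index = 1901 × 24 + 11 = 45635.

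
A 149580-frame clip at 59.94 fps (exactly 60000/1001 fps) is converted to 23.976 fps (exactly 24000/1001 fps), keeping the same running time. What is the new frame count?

59832 frames

Target frames = source frames × (target rate / source rate) = 149580 × (24000/1001)/(60000/1001) = 149580 × 2/5 = 59832.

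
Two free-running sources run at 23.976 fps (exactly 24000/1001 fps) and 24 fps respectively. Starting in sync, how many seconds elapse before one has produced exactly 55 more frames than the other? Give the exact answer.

The gap grows by |24 − 24000/1001| = 24/1001 frames per second.
Time for a 55-frame gap: 55 ÷ (24/1001) = 55055/24 s.

55055/24 seconds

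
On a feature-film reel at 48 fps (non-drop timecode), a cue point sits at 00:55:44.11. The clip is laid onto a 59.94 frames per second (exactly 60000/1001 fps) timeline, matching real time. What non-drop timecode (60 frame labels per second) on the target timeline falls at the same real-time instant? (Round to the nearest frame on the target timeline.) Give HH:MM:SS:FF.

Source frame index: (0×3600 + 55×60 + 44) × 48 + 11 = 160523.
Real time: 160523 / (48) = 160523/48 s.
Target frame: (160523/48) × (60000/1001) = 18241250/91 ≈ 200453.297 → 200453.
At 60 labels/s: frame 200453 → 00:55:40:53.

00:55:40:53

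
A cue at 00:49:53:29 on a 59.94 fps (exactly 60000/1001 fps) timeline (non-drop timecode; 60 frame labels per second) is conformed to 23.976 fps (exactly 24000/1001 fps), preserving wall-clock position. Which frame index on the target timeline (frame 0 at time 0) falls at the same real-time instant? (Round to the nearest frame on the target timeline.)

Source frame index: (0×3600 + 49×60 + 53) × 60 + 29 = 179609.
Real time: 179609 / (60000/1001) = 179788609/60000 s.
Target frame: (179788609/60000) × (24000/1001) = 359218/5 ≈ 71843.600 → 71844.

frame 71844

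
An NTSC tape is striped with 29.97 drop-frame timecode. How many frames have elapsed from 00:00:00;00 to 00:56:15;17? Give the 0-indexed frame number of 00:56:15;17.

101165

As if non-drop at 30 labels/s: (0 × 3600 + 56 × 60 + 15) × 30 + 17 = 101267.
Minute boundaries passed: 56; those not divisible by 10: 56 − 5 = 51; dropped labels = 2 × 51 = 102.
Actual frame index = 101267 − 102 = 101165.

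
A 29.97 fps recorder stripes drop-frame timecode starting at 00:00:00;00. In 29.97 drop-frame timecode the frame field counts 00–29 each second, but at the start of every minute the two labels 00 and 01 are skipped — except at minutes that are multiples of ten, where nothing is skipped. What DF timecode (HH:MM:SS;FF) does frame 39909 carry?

00:22:11;19

Ten DF minutes hold 17982 frames, so frame 39909 lies in block 2 (frames 35964–53945) with 3945 frames into that block.
The block's first minute is 1800 frames and the rest 1798 each; 3945 frames reaches minute 2, so 2 × 18 + 2 × 2 = 40 labels have been skipped so far.
Adding those back, label number 39909 + 40 = 39949 at 30 labels/s is 1331 s + 19 f = 0 h 22 min 11 s frame 19, i.e. 00:22:11;19.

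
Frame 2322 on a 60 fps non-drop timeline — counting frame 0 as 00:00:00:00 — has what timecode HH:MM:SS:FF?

2322 ÷ 60 = 38 full seconds, remainder 42 frames.
38 s = 0 h 0 min 38 s.
Timecode: 00:00:38:42.

00:00:38:42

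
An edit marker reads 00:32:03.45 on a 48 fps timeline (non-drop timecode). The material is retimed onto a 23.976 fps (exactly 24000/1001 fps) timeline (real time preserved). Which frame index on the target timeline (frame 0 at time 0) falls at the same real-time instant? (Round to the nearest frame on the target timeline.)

frame 46128

Source frame index: (0×3600 + 32×60 + 3) × 48 + 45 = 92349.
Real time: 92349 / (48) = 30783/16 s.
Target frame: (30783/16) × (24000/1001) = 46174500/1001 ≈ 46128.372 → 46128.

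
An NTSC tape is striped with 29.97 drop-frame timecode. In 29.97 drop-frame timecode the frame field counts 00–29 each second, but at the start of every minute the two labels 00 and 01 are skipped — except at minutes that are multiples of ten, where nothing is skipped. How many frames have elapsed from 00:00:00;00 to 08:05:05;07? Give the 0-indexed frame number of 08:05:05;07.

As if non-drop at 30 labels/s: (8 × 3600 + 5 × 60 + 5) × 30 + 7 = 873157.
Minute boundaries passed: 485; those not divisible by 10: 485 − 48 = 437; dropped labels = 2 × 437 = 874.
Actual frame index = 873157 − 874 = 872283.

872283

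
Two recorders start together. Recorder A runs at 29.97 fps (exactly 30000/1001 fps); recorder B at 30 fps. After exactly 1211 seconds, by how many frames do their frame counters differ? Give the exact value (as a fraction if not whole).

5190/143 frames

A emits 30000/1001 × 1211 = 5190000/143 frames; B emits 30 × 1211 = 36330.
Difference = 5190/143 frames (≈ 36.2937); B is ahead of A.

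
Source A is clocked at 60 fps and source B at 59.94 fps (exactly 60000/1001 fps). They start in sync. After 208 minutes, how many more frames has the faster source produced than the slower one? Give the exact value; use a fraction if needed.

208 min = 12480 s.
A emits 60 × 12480 = 748800 frames; B emits 60000/1001 × 12480 = 57600000/77.
Difference = 57600/77 frames (≈ 748.0519); B is behind A.

57600/77 frames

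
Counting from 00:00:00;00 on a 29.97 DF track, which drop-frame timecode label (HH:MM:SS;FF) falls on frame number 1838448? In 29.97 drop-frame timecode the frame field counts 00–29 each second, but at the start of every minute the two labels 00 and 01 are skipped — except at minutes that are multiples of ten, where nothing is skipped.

17:02:22;28

Ten DF minutes hold 17982 frames, so frame 1838448 lies in block 102 (frames 1834164–1852145) with 4284 frames into that block.
The block's first minute is 1800 frames and the rest 1798 each; 4284 frames reaches minute 2, so 102 × 18 + 2 × 2 = 1840 labels have been skipped so far.
Adding those back, label number 1838448 + 1840 = 1840288 at 30 labels/s is 61342 s + 28 f = 17 h 2 min 22 s frame 28, i.e. 17:02:22;28.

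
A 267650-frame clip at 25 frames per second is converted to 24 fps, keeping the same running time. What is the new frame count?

Target frames = source frames × (target rate / source rate) = 267650 × (24)/(25) = 267650 × 24/25 = 256944.

256944 frames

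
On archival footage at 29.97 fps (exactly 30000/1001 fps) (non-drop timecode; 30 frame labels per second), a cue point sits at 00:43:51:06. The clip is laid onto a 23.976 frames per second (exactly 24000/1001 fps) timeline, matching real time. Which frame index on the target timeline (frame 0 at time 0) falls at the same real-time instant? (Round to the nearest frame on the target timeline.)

Source frame index: (0×3600 + 43×60 + 51) × 30 + 6 = 78936.
Real time: 78936 / (30000/1001) = 3292289/1250 s.
Target frame: (3292289/1250) × (24000/1001) = 315744/5 ≈ 63148.800 → 63149.

frame 63149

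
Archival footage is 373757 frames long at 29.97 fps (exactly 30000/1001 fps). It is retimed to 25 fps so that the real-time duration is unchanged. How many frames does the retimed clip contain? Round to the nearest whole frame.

311776 frames

Frames at target rate = 373757 × (25) / (30000/1001) = 374130757/1200 ≈ 311775.631.
Nearest whole frame: 311776.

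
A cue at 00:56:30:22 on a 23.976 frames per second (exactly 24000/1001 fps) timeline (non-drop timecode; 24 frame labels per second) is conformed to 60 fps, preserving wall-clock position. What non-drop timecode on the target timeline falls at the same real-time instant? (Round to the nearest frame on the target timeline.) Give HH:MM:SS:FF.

Source frame index: (0×3600 + 56×60 + 30) × 24 + 22 = 81382.
Real time: 81382 / (24000/1001) = 40731691/12000 s.
Target frame: (40731691/12000) × (60) = 40731691/200 ≈ 203658.455 → 203658.
At 60 labels/s: frame 203658 → 00:56:34:18.

00:56:34:18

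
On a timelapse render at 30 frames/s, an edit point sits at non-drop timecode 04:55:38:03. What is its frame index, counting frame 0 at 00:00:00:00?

Total seconds to the label: (4 × 3600 + 55 × 60 + 38) = 17738.
Frame index = 17738 × 30 + 3 = 532143.

532143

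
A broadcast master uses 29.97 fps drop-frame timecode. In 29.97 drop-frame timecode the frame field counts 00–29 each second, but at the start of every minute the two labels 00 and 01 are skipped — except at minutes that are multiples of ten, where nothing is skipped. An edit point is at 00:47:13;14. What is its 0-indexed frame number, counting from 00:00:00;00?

84918

As if non-drop at 30 labels/s: (0 × 3600 + 47 × 60 + 13) × 30 + 14 = 85004.
Minute boundaries passed: 47; those not divisible by 10: 47 − 4 = 43; dropped labels = 2 × 43 = 86.
Actual frame index = 85004 − 86 = 84918.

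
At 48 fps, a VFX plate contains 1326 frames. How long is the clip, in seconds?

Running time = 1326 / (48) = 27.625 s.

27.625 seconds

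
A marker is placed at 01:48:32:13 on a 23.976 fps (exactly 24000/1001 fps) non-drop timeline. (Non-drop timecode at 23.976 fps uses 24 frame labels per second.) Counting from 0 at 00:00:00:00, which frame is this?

Total seconds to the label: (1 × 3600 + 48 × 60 + 32) = 6512.
Frame index = 6512 × 24 + 13 = 156301.

frame 156301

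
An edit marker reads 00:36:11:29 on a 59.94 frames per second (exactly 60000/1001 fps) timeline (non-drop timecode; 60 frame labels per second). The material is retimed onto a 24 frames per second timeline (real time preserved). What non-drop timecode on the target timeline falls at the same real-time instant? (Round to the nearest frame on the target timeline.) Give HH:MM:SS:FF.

00:36:13:16

Source frame index: (0×3600 + 36×60 + 11) × 60 + 29 = 130289.
Real time: 130289 / (60000/1001) = 130419289/60000 s.
Target frame: (130419289/60000) × (24) = 130419289/2500 ≈ 52167.716 → 52168.
At 24 labels/s: frame 52168 → 00:36:13:16.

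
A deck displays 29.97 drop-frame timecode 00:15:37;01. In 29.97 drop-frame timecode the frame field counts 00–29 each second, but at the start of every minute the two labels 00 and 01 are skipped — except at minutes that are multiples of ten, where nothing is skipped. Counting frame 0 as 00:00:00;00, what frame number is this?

28083

Complete 10-minute blocks: 1, each 17982 frames → 17982.
Remaining 5 whole minutes in the current block: 1800 + 4 × 1798 = 8992 frames.
Within the current minute: 37 × 30 + 1 − 2 = 1109 (labels ;00/;01 skipped at this minute). Total = 17982 + 8992 + 1109 = 28083.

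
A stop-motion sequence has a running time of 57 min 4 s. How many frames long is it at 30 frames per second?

57 min 4 s = 3424 s.
Frames = 3424 × 30 = 102720.

102720 frames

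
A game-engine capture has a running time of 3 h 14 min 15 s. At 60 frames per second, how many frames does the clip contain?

699300 frames

3 h 14 min 15 s = 11655 s.
Frames = 11655 × 60 = 699300.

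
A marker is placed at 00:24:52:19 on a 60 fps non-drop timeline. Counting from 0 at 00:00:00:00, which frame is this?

Total seconds to the label: (0 × 3600 + 24 × 60 + 52) = 1492.
Frame index = 1492 × 60 + 19 = 89539.

89539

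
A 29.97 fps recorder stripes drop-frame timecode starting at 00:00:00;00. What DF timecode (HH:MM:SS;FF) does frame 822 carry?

Each 10-minute DF block holds 10 × 60 × 30 − 9 × 2 = 17982 frames. 822 ÷ 17982 → 0 full blocks, remainder 822.
Within the partial block the first minute is 1800 frames and each further minute 1798, so 0 further minute boundaries passed. Total skipped labels = 18 × 0 + 2 × 0 = 0.
Non-drop label index = 822 + 0 = 822; at 30 labels/s that is 00:00:27:12, i.e. DF 00:00:27;12.

00:00:27;12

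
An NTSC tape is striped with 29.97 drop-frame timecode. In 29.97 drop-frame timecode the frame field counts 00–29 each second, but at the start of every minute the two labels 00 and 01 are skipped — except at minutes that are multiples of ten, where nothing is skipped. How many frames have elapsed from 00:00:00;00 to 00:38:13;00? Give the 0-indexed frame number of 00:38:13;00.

As if non-drop at 30 labels/s: (0 × 3600 + 38 × 60 + 13) × 30 + 0 = 68790.
Minute boundaries passed: 38; those not divisible by 10: 38 − 3 = 35; dropped labels = 2 × 35 = 70.
Actual frame index = 68790 − 70 = 68720.

68720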